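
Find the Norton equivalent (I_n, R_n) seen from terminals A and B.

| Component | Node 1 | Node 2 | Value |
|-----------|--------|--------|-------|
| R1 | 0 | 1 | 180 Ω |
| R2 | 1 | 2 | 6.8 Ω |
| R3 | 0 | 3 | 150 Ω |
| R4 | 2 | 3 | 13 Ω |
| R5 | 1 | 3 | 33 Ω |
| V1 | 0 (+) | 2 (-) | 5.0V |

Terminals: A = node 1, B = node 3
Find the Thévenin equivalent first; then I_n = V_th/R_th and R_n = R_th.
Step 1 — V_th is the open-circuit voltage V_A - V_B (nothing connected across the terminals).
Nodal analysis, taking node 2 as the 0 V reference.
Source V1 fixes V_0 = 5 V.
KCL at each unknown node (sum of currents leaving = 0; resistances in Ω):
  Node 1: (V_1 - 5)/180 + (V_1 - 0)/6.8 + (V_1 - V_3)/33 = 0
  Node 3: (V_3 - 5)/150 + (V_3 - 0)/13 + (V_3 - V_1)/33 = 0
Collecting terms (coefficients in siemens):
  0.1829·V_1 - 0.0303·V_3 = 0.02778
  0.1139·V_3 - 0.0303·V_1 = 0.03333
Determinant D = (0.1829)(0.1139) - (-0.0303)(-0.0303) = 0.01991
V_1 = [(0.02778)(0.1139) - (-0.0303)(0.03333)]/D = 0.2096 V
V_3 = [(0.1829)(0.03333) - (0.02778)(-0.0303)]/D = 0.3484 V
V_th = V_1 - V_3 = 0.2096 - 0.3484 = -0.1389 V
Step 2 — R_th: zero the source — replace V1 by a short circuit (node 2 merges into node 0) — and find the resistance seen between A (node 1) and B (node 3).
Reduce the network between node 1 (A) and node 3 (B) by series/parallel combination:
  Rp1 = R1 ‖ R2 (parallel, both between nodes 0 and 1) = 1/(1/180 + 1/6.8) = 6.552 Ω
  Rp2 = R3 ‖ R4 (parallel, both between nodes 0 and 3) = 1/(1/150 + 1/13) = 11.96 Ω
  Rs1 = Rp1 + Rp2 (series, joined only at node 0) = 6.552 + 11.96 = 18.52 Ω
  Rp3 = R5 ‖ Rs1 (parallel, both between nodes 1 and 3) = 1/(1/33 + 1/18.52) = 11.86 Ω
R_th = 11.86 Ω
I_n = V_th/R_th = -0.1389/11.86 = -0.01171 A, and R_n = R_th = 11.86 Ω

Final answer: I_n = -0.01171 A, R_n = 11.86 Ω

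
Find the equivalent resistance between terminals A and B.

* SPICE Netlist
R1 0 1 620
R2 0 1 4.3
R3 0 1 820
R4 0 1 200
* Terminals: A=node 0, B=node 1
Reduce the network between node 0 (A) and node 1 (B) by series/parallel combination:
  Rp1 = R1 ‖ R2 ‖ R3 ‖ R4 (parallel, all between nodes 0 and 1) = 1/(1/620 + 1/4.3 + 1/820 + 1/200) = 4.16 Ω
R_eq = 4.16 Ω

Final answer: 4.16 Ω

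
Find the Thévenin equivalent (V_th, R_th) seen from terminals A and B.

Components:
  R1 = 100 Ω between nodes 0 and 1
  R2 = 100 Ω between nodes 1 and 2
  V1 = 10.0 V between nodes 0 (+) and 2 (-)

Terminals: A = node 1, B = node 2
Step 1 — V_th is the open-circuit voltage V_A - V_B (nothing connected across the terminals).
Nodal analysis, taking node 2 as the 0 V reference.
Source V1 fixes V_0 = 10 V.
KCL at each unknown node (sum of currents leaving = 0; resistances in Ω):
  Node 1: (V_1 - 10)/100 + (V_1 - 0)/100 = 0
Collecting terms: 0.02 × V_1 = 0.1  =>  V_1 = 5 V
V_th = V_1 - V_2 = 5 - 0 = 5 V
Step 2 — R_th: zero the source — replace V1 by a short circuit (node 2 merges into node 0) — and find the resistance seen between A (node 1) and B (node 0).
Reduce the network between node 1 (A) and node 0 (B) by series/parallel combination:
  Rp1 = R1 ‖ R2 (parallel, both between nodes 0 and 1) = 1/(1/100 + 1/100) = 50 Ω
R_th = 50 Ω

Final answer: V_th = 5 V, R_th = 50 Ω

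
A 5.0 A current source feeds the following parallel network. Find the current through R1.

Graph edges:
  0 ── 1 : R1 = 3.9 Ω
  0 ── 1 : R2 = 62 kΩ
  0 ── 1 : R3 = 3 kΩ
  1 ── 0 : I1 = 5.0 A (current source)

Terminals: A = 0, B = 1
All resistors sit directly between nodes 0 and 1, so they are in parallel and share one voltage V; the full source current 5 A splits among them.
1/R_par = 1/3.9 + 1/62000 + 1/3000 = 0.2568 S  =>  R_par = 3.895 Ω
V = I × R_par = 5 × 3.895 = 19.47 V
I_R1 = V/R1 = 19.47/3.9 = 4.993 A

Final answer: 4.993 A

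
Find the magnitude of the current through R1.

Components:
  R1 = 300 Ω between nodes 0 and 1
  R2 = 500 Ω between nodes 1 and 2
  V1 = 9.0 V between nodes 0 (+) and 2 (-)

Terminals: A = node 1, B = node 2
Nodal analysis, taking node 2 as the 0 V reference.
Source V1 fixes V_0 = 9 V.
KCL at each unknown node (sum of currents leaving = 0; resistances in Ω):
  Node 1: (V_1 - 9)/300 + (V_1 - 0)/500 = 0
Collecting terms: 0.005333 × V_1 = 0.03  =>  V_1 = 5.625 V
I_R1 = (V_0 - V_1)/R1 = (9 - 5.625)/300 = 0.01125 A
|I_R1| = 0.01125 A

Final answer: |I_R1| = 0.01125 A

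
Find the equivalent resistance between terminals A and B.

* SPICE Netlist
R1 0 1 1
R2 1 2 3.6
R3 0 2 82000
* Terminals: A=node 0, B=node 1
Reduce the network between node 0 (A) and node 1 (B) by series/parallel combination:
  Rs1 = R3 + R2 (series, joined only at node 2) = 82000 + 3.6 = 82000 Ω
  Rp1 = R1 ‖ Rs1 (parallel, both between nodes 0 and 1) = 1/(1/1 + 1/82000) = 1 Ω
R_eq = 1 Ω

Final answer: 1 Ω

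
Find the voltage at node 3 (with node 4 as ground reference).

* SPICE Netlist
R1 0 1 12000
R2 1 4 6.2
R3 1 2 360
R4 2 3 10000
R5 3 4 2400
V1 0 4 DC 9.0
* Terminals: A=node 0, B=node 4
Nodal analysis, taking node 4 as the 0 V reference.
Source V1 fixes V_0 = 9 V.
KCL at each unknown node (sum of currents leaving = 0; resistances in Ω):
  Node 1: (V_1 - 9)/12000 + (V_1 - 0)/6.2 + (V_1 - V_2)/360 = 0
  Node 2: (V_2 - V_1)/360 + (V_2 - V_3)/10000 = 0
  Node 3: (V_3 - V_2)/10000 + (V_3 - 0)/2400 = 0
Collecting terms (coefficients in siemens):
  0.1642·V_1 - 0.002778·V_2 = 0.00075
  0.002878·V_2 - 0.002778·V_1 - 0.0001·V_3 = 0
  0.0005167·V_3 - 0.0001·V_2 = 0
Solving these 3 simultaneous equations (Gaussian elimination) gives:
  V_1 = 0.004645 V, V_2 = 0.004514 V, V_3 = 0.0008737 V
The requested potential is V_3 = 0.0008737 V.

Final answer: V_3 = 0.0008737 V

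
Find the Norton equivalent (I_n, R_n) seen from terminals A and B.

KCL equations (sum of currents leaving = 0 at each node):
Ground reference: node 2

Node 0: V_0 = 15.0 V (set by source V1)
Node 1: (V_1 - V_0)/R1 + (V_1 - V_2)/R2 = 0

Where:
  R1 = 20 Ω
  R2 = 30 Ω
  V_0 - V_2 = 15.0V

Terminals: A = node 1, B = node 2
Find the Thévenin equivalent first; then I_n = V_th/R_th and R_n = R_th.
Step 1 — V_th is the open-circuit voltage V_A - V_B (nothing connected across the terminals).
Nodal analysis, taking node 2 as the 0 V reference.
Source V1 fixes V_0 = 15 V.
KCL at each unknown node (sum of currents leaving = 0; resistances in Ω):
  Node 1: (V_1 - 15)/20 + (V_1 - 0)/30 = 0
Collecting terms: 0.08333 × V_1 = 0.75  =>  V_1 = 9 V
V_th = V_1 - V_2 = 9 - 0 = 9 V
Step 2 — R_th: zero the source — replace V1 by a short circuit (node 2 merges into node 0) — and find the resistance seen between A (node 1) and B (node 0).
Reduce the network between node 1 (A) and node 0 (B) by series/parallel combination:
  Rp1 = R1 ‖ R2 (parallel, both between nodes 0 and 1) = 1/(1/20 + 1/30) = 12 Ω
R_th = 12 Ω
I_n = V_th/R_th = 9/12 = 0.75 A, and R_n = R_th = 12 Ω

Final answer: I_n = 0.75 A, R_n = 12 Ω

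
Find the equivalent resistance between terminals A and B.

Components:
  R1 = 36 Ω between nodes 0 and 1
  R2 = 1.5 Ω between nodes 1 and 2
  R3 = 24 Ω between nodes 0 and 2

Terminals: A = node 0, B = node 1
Reduce the network between node 0 (A) and node 1 (B) by series/parallel combination:
  Rs1 = R3 + R2 (series, joined only at node 2) = 24 + 1.5 = 25.5 Ω
  Rp1 = R1 ‖ Rs1 (parallel, both between nodes 0 and 1) = 1/(1/36 + 1/25.5) = 14.93 Ω
R_eq = 14.93 Ω

Final answer: 14.93 Ω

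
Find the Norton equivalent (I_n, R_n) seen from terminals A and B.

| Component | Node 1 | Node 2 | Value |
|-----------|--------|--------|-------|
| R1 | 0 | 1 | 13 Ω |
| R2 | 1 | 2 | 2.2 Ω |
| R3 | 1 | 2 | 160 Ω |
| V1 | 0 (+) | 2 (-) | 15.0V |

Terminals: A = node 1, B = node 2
Find the Thévenin equivalent first; then I_n = V_th/R_th and R_n = R_th.
Step 1 — V_th is the open-circuit voltage V_A - V_B (nothing connected across the terminals).
Nodal analysis, taking node 2 as the 0 V reference.
Source V1 fixes V_0 = 15 V.
KCL at each unknown node (sum of currents leaving = 0; resistances in Ω):
  Node 1: (V_1 - 15)/13 + (V_1 - 0)/2.2 + (V_1 - 0)/160 = 0
Collecting terms: 0.5377 × V_1 = 1.154  =>  V_1 = 2.146 V
V_th = V_1 - V_2 = 2.146 - 0 = 2.146 V
Step 2 — R_th: zero the source — replace V1 by a short circuit (node 2 merges into node 0) — and find the resistance seen between A (node 1) and B (node 0).
Reduce the network between node 1 (A) and node 0 (B) by series/parallel combination:
  Rp1 = R1 ‖ R2 ‖ R3 (parallel, all between nodes 0 and 1) = 1/(1/13 + 1/2.2 + 1/160) = 1.86 Ω
R_th = 1.86 Ω
I_n = V_th/R_th = 2.146/1.86 = 1.154 A, and R_n = R_th = 1.86 Ω

Final answer: I_n = 1.154 A, R_n = 1.86 Ω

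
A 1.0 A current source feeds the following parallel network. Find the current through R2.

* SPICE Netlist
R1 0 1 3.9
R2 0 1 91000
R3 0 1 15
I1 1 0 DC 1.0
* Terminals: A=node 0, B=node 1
All resistors sit directly between nodes 0 and 1, so they are in parallel and share one voltage V; the full source current 1 A splits among them.
1/R_par = 1/3.9 + 1/91000 + 1/15 = 0.3231 S  =>  R_par = 3.095 Ω
V = I × R_par = 1 × 3.095 = 3.095 V
I_R2 = V/R2 = 3.095/91000 = 0.00003401 A

Final answer: 3.401e-05 A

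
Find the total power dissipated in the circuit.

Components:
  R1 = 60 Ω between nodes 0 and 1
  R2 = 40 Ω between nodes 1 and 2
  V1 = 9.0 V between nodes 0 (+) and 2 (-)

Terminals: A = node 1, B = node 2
Nodal analysis, taking node 2 as the 0 V reference.
Source V1 fixes V_0 = 9 V.
KCL at each unknown node (sum of currents leaving = 0; resistances in Ω):
  Node 1: (V_1 - 9)/60 + (V_1 - 0)/40 = 0
Collecting terms: 0.04167 × V_1 = 0.15  =>  V_1 = 3.6 V
Power in each resistor, P = (ΔV)²/R:
  P_R1 = (9 - 3.6)²/60 = 0.486 W
  P_R2 = (3.6 - 0)²/40 = 0.324 W
P_total = P_R1 + P_R2 = 0.81 W

Final answer: 0.81 W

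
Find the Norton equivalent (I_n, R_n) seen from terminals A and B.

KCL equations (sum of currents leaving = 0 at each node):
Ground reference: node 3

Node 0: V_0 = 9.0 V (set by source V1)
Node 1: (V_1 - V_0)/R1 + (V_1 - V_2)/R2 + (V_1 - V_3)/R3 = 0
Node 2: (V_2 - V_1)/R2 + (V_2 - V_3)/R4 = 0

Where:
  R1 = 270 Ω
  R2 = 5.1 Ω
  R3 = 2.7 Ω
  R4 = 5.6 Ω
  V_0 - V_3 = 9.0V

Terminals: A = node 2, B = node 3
Find the Thévenin equivalent first; then I_n = V_th/R_th and R_n = R_th.
Step 1 — V_th is the open-circuit voltage V_A - V_B (nothing connected across the terminals).
Nodal analysis, taking node 3 as the 0 V reference.
Source V1 fixes V_0 = 9 V.
KCL at each unknown node (sum of currents leaving = 0; resistances in Ω):
  Node 1: (V_1 - 9)/270 + (V_1 - V_2)/5.1 + (V_1 - 0)/2.7 = 0
  Node 2: (V_2 - V_1)/5.1 + (V_2 - 0)/5.6 = 0
Collecting terms (coefficients in siemens):
  0.5702·V_1 - 0.1961·V_2 = 0.03333
  0.3746·V_2 - 0.1961·V_1 = 0
Determinant D = (0.5702)(0.3746) - (-0.1961)(-0.1961) = 0.1752
V_1 = [(0.03333)(0.3746) - (-0.1961)(0)]/D = 0.0713 V
V_2 = [(0.5702)(0) - (0.03333)(-0.1961)]/D = 0.03731 V
V_th = V_2 - V_3 = 0.03731 - 0 = 0.03731 V
Step 2 — R_th: zero the source — replace V1 by a short circuit (node 3 merges into node 0) — and find the resistance seen between A (node 2) and B (node 0).
Reduce the network between node 2 (A) and node 0 (B) by series/parallel combination:
  Rp1 = R1 ‖ R3 (parallel, both between nodes 0 and 1) = 1/(1/270 + 1/2.7) = 2.673 Ω
  Rs1 = R2 + Rp1 (series, joined only at node 1) = 5.1 + 2.673 = 7.773 Ω
  Rp2 = R4 ‖ Rs1 (parallel, both between nodes 0 and 2) = 1/(1/5.6 + 1/7.773) = 3.255 Ω
R_th = 3.255 Ω
I_n = V_th/R_th = 0.03731/3.255 = 0.01146 A, and R_n = R_th = 3.255 Ω

Final answer: I_n = 0.01146 A, R_n = 3.255 Ω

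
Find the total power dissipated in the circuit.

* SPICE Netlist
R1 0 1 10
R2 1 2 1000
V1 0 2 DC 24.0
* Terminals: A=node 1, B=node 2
Nodal analysis, taking node 2 as the 0 V reference.
Source V1 fixes V_0 = 24 V.
KCL at each unknown node (sum of currents leaving = 0; resistances in Ω):
  Node 1: (V_1 - 24)/10 + (V_1 - 0)/1000 = 0
Collecting terms: 0.101 × V_1 = 2.4  =>  V_1 = 23.76 V
Power in each resistor, P = (ΔV)²/R:
  P_R1 = (24 - 23.76)²/10 = 0.005647 W
  P_R2 = (23.76 - 0)²/1000 = 0.5647 W
P_total = P_R1 + P_R2 = 0.5703 W

Final answer: 0.5703 W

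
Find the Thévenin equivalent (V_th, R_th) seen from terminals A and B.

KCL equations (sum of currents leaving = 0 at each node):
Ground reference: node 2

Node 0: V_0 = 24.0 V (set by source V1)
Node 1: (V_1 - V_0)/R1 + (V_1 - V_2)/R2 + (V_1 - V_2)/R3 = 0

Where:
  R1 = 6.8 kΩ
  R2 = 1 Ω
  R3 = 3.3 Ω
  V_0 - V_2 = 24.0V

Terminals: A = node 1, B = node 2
Step 1 — V_th is the open-circuit voltage V_A - V_B (nothing connected across the terminals).
Nodal analysis, taking node 2 as the 0 V reference.
Source V1 fixes V_0 = 24 V.
KCL at each unknown node (sum of currents leaving = 0; resistances in Ω):
  Node 1: (V_1 - 24)/6800 + (V_1 - 0)/1 + (V_1 - 0)/3.3 = 0
Collecting terms: 1.303 × V_1 = 0.003529  =>  V_1 = 0.002708 V
V_th = V_1 - V_2 = 0.002708 - 0 = 0.002708 V
Step 2 — R_th: zero the source — replace V1 by a short circuit (node 2 merges into node 0) — and find the resistance seen between A (node 1) and B (node 0).
Reduce the network between node 1 (A) and node 0 (B) by series/parallel combination:
  Rp1 = R1 ‖ R2 ‖ R3 (parallel, all between nodes 0 and 1) = 1/(1/6800 + 1/1 + 1/3.3) = 0.7674 Ω
R_th = 0.7674 Ω

Final answer: V_th = 0.002708 V, R_th = 0.7674 Ω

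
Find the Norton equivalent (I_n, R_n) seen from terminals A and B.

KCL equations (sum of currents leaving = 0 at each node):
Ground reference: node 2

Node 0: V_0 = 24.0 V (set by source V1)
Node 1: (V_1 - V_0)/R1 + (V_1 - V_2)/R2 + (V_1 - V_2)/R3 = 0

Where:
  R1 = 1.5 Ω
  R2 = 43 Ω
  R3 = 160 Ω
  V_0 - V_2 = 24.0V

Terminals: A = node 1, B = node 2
Find the Thévenin equivalent first; then I_n = V_th/R_th and R_n = R_th.
Step 1 — V_th is the open-circuit voltage V_A - V_B (nothing connected across the terminals).
Nodal analysis, taking node 2 as the 0 V reference.
Source V1 fixes V_0 = 24 V.
KCL at each unknown node (sum of currents leaving = 0; resistances in Ω):
  Node 1: (V_1 - 24)/1.5 + (V_1 - 0)/43 + (V_1 - 0)/160 = 0
Collecting terms: 0.6962 × V_1 = 16  =>  V_1 = 22.98 V
V_th = V_1 - V_2 = 22.98 - 0 = 22.98 V
Step 2 — R_th: zero the source — replace V1 by a short circuit (node 2 merges into node 0) — and find the resistance seen between A (node 1) and B (node 0).
Reduce the network between node 1 (A) and node 0 (B) by series/parallel combination:
  Rp1 = R1 ‖ R2 ‖ R3 (parallel, all between nodes 0 and 1) = 1/(1/1.5 + 1/43 + 1/160) = 1.436 Ω
R_th = 1.436 Ω
I_n = V_th/R_th = 22.98/1.436 = 16 A, and R_n = R_th = 1.436 Ω

Final answer: I_n = 16 A, R_n = 1.436 Ω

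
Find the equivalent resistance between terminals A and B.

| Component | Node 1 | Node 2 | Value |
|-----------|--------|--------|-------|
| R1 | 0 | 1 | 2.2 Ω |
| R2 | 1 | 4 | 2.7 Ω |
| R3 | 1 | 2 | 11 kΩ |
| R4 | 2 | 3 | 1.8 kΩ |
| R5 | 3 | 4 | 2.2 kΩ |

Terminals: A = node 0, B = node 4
Reduce the network between node 0 (A) and node 4 (B) by series/parallel combination:
  Rs1 = R3 + R4 (series, joined only at node 2) = 11000 + 1800 = 12800 Ω
  Rs2 = R5 + Rs1 (series, joined only at node 3) = 2200 + 12800 = 15000 Ω
  Rp1 = R2 ‖ Rs2 (parallel, both between nodes 1 and 4) = 1/(1/2.7 + 1/15000) = 2.7 Ω
  Rs3 = R1 + Rp1 (series, joined only at node 1) = 2.2 + 2.7 = 4.9 Ω
R_eq = 4.9 Ω

Final answer: 4.9 Ω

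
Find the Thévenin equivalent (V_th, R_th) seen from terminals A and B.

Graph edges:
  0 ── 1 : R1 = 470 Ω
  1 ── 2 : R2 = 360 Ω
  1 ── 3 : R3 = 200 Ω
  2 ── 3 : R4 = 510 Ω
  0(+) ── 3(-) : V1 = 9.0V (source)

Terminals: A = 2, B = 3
Step 1 — V_th is the open-circuit voltage V_A - V_B (nothing connected across the terminals).
Nodal analysis, taking node 3 as the 0 V reference.
Source V1 fixes V_0 = 9 V.
KCL at each unknown node (sum of currents leaving = 0; resistances in Ω):
  Node 1: (V_1 - 9)/470 + (V_1 - V_2)/360 + (V_1 - 0)/200 = 0
  Node 2: (V_2 - V_1)/360 + (V_2 - 0)/510 = 0
Collecting terms (coefficients in siemens):
  0.009905·V_1 - 0.002778·V_2 = 0.01915
  0.004739·V_2 - 0.002778·V_1 = 0
Determinant D = (0.009905)(0.004739) - (-0.002778)(-0.002778) = 0.00003922
V_1 = [(0.01915)(0.004739) - (-0.002778)(0)]/D = 2.313 V
V_2 = [(0.009905)(0) - (0.01915)(-0.002778)]/D = 1.356 V
V_th = V_2 - V_3 = 1.356 - 0 = 1.356 V
Step 2 — R_th: zero the source — replace V1 by a short circuit (node 3 merges into node 0) — and find the resistance seen between A (node 2) and B (node 0).
Reduce the network between node 2 (A) and node 0 (B) by series/parallel combination:
  Rp1 = R1 ‖ R3 (parallel, both between nodes 0 and 1) = 1/(1/470 + 1/200) = 140.3 Ω
  Rs1 = R2 + Rp1 (series, joined only at node 1) = 360 + 140.3 = 500.3 Ω
  Rp2 = R4 ‖ Rs1 (parallel, both between nodes 0 and 2) = 1/(1/510 + 1/500.3) = 252.6 Ω
R_th = 252.6 Ω

Final answer: V_th = 1.356 V, R_th = 252.6 Ω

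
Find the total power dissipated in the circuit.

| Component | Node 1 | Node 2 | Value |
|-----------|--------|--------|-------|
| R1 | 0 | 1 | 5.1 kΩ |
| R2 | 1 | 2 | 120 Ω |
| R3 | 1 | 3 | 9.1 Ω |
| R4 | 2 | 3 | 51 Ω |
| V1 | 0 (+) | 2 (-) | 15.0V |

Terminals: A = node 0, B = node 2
Nodal analysis, taking node 2 as the 0 V reference.
Source V1 fixes V_0 = 15 V.
KCL at each unknown node (sum of currents leaving = 0; resistances in Ω):
  Node 1: (V_1 - 15)/5100 + (V_1 - 0)/120 + (V_1 - V_3)/9.1 = 0
  Node 3: (V_3 - V_1)/9.1 + (V_3 - 0)/51 = 0
Collecting terms (coefficients in siemens):
  0.1184·V_1 - 0.1099·V_3 = 0.002941
  0.1295·V_3 - 0.1099·V_1 = 0
Determinant D = (0.1184)(0.1295) - (-0.1099)(-0.1099) = 0.003259
V_1 = [(0.002941)(0.1295) - (-0.1099)(0)]/D = 0.1169 V
V_3 = [(0.1184)(0) - (0.002941)(-0.1099)]/D = 0.09917 V
Power in each resistor, P = (ΔV)²/R:
  P_R1 = (15 - 0.1169)²/5100 = 0.04343 W
  P_R2 = (0.1169 - 0)²/120 = 0.0001138 W
  P_R3 = (0.1169 - 0.09917)²/9.1 = 0.00003441 W
  P_R4 = (0 - 0.09917)²/51 = 0.0001928 W
P_total = P_R1 + P_R2 + P_R3 + P_R4 = 0.04377 W

Final answer: 0.04377 W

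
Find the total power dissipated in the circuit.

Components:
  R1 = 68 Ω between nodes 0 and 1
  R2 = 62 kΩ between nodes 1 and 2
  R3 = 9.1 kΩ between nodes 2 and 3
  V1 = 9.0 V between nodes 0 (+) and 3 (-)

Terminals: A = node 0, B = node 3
Nodal analysis, taking node 3 as the 0 V reference.
Source V1 fixes V_0 = 9 V.
KCL at each unknown node (sum of currents leaving = 0; resistances in Ω):
  Node 1: (V_1 - 9)/68 + (V_1 - V_2)/62000 = 0
  Node 2: (V_2 - V_1)/62000 + (V_2 - 0)/9100 = 0
Collecting terms (coefficients in siemens):
  0.01472·V_1 - 0.00001613·V_2 = 0.1324
  0.000126·V_2 - 0.00001613·V_1 = 0
Determinant D = (0.01472)(0.000126) - (-0.00001613)(-0.00001613) = 0.000001855
V_1 = [(0.1324)(0.000126) - (-0.00001613)(0)]/D = 8.991 V
V_2 = [(0.01472)(0) - (0.1324)(-0.00001613)]/D = 1.151 V
Power in each resistor, P = (ΔV)²/R:
  P_R1 = (9 - 8.991)²/68 = 0.000001087 W
  P_R2 = (8.991 - 1.151)²/62000 = 0.0009915 W
  P_R3 = (1.151 - 0)²/9100 = 0.0001455 W
P_total = P_R1 + P_R2 + P_R3 = 0.001138 W

Final answer: 0.001138 W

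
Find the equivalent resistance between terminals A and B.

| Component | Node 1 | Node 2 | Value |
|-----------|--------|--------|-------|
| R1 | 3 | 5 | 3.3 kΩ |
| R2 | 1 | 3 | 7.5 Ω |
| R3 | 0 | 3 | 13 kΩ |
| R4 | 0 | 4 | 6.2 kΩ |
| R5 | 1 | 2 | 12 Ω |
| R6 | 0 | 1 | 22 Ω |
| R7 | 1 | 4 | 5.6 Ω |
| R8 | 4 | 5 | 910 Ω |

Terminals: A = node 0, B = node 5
The network is not a plain series/parallel combination. Inject a 1 A test current into terminal A (node 0) and return it from terminal B (node 5); then R_eq = V_A / (1 A).
Nodal analysis, taking node 5 as the 0 V reference.
Current source I_test pushes 1 A into node 0 and draws it out of node 5.
KCL at each unknown node (sum of currents leaving = 0; resistances in Ω):
  Node 0: (V_0 - V_3)/13000 + (V_0 - V_4)/6200 + (V_0 - V_1)/22 - 1 = 0
  Node 1: (V_1 - V_0)/22 + (V_1 - V_3)/7.5 + (V_1 - V_2)/12 + (V_1 - V_4)/5.6 = 0
  Node 2: (V_2 - V_1)/12 = 0
  Node 3: (V_3 - V_0)/13000 + (V_3 - V_1)/7.5 + (V_3 - 0)/3300 = 0
  Node 4: (V_4 - V_0)/6200 + (V_4 - V_1)/5.6 + (V_4 - 0)/910 = 0
Collecting terms (coefficients in siemens):
  0.04569·V_0 - 0.04545·V_1 - 0.00007692·V_3 - 0.0001613·V_4 = 1
  0.4407·V_1 - 0.04545·V_0 - 0.08333·V_2 - 0.1333·V_3 - 0.1786·V_4 = 0
  0.08333·V_2 - 0.08333·V_1 = 0
  0.1337·V_3 - 0.00007692·V_0 - 0.1333·V_1 = 0
  0.1798·V_4 - 0.0001613·V_0 - 0.1786·V_1 = 0
Solving these 5 simultaneous equations (Gaussian elimination) gives:
  V_0 = 738.9 V, V_1 = 717.1 V, V_2 = 717.1 V, V_3 = 715.5 V
  V_4 = 712.7 V
R_eq = V_0 / 1 A = 738.9 Ω

Final answer: 738.9 Ω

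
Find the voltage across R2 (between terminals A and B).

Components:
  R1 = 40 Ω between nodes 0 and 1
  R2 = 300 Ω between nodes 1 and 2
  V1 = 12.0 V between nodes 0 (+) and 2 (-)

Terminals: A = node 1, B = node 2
R1 and R2 are in series across V1 (node 0 → node 1 → node 2), and the output A–B is taken across R2, so this is a voltage divider.
Series current: I = V1/(R1 + R2) = 12/(40 + 300) = 12/340 = 0.03529 A
V_R2 = I × R2 = V1 × R2/(R1 + R2) = 12 × 300/340 = 10.59 V

Final answer: 10.59 V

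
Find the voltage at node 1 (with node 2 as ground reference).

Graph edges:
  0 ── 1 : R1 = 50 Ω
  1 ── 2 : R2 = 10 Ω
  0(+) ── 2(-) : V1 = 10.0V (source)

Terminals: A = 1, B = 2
Nodal analysis, taking node 2 as the 0 V reference.
Source V1 fixes V_0 = 10 V.
KCL at each unknown node (sum of currents leaving = 0; resistances in Ω):
  Node 1: (V_1 - 10)/50 + (V_1 - 0)/10 = 0
Collecting terms: 0.12 × V_1 = 0.2  =>  V_1 = 1.667 V
The requested potential is V_1 = 1.667 V.

Final answer: V_1 = 1.667 V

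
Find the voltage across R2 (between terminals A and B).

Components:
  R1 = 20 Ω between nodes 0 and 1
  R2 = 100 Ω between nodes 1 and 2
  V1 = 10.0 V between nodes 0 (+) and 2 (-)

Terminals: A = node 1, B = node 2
R1 and R2 are in series across V1 (node 0 → node 1 → node 2), and the output A–B is taken across R2, so this is a voltage divider.
Series current: I = V1/(R1 + R2) = 10/(20 + 100) = 10/120 = 0.08333 A
V_R2 = I × R2 = V1 × R2/(R1 + R2) = 10 × 100/120 = 8.333 V

Final answer: 8.333 V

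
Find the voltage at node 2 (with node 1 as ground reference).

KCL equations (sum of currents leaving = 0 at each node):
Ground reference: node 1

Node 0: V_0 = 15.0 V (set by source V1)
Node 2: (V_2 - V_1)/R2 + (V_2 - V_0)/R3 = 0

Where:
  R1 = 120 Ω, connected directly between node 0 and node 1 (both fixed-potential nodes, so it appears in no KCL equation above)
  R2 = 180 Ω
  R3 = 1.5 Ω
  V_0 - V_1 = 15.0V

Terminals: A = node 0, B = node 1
Nodal analysis, taking node 1 as the 0 V reference.
Source V1 fixes V_0 = 15 V.
KCL at each unknown node (sum of currents leaving = 0; resistances in Ω):
  Node 2: (V_2 - 0)/180 + (V_2 - 15)/1.5 = 0
Collecting terms: 0.6722 × V_2 = 10  =>  V_2 = 14.88 V
The requested potential is V_2 = 14.88 V.

Final answer: V_2 = 14.88 V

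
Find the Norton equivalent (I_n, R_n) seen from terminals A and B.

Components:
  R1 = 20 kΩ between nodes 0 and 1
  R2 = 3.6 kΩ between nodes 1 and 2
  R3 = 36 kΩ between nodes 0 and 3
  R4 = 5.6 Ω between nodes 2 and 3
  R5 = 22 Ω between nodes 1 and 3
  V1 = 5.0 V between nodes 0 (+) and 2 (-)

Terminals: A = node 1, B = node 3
Find the Thévenin equivalent first; then I_n = V_th/R_th and R_n = R_th.
Step 1 — V_th is the open-circuit voltage V_A - V_B (nothing connected across the terminals).
Nodal analysis, taking node 2 as the 0 V reference.
Source V1 fixes V_0 = 5 V.
KCL at each unknown node (sum of currents leaving = 0; resistances in Ω):
  Node 1: (V_1 - 5)/20000 + (V_1 - 0)/3600 + (V_1 - V_3)/22 = 0
  Node 3: (V_3 - 5)/36000 + (V_3 - 0)/5.6 + (V_3 - V_1)/22 = 0
Collecting terms (coefficients in siemens):
  0.04578·V_1 - 0.04545·V_3 = 0.00025
  0.2241·V_3 - 0.04545·V_1 = 0.0001389
Determinant D = (0.04578)(0.2241) - (-0.04545)(-0.04545) = 0.008192
V_1 = [(0.00025)(0.2241) - (-0.04545)(0.0001389)]/D = 0.007609 V
V_3 = [(0.04578)(0.0001389) - (0.00025)(-0.04545)]/D = 0.002163 V
V_th = V_1 - V_3 = 0.007609 - 0.002163 = 0.005445 V
Step 2 — R_th: zero the source — replace V1 by a short circuit (node 2 merges into node 0) — and find the resistance seen between A (node 1) and B (node 3).
Reduce the network between node 1 (A) and node 3 (B) by series/parallel combination:
  Rp1 = R1 ‖ R2 (parallel, both between nodes 0 and 1) = 1/(1/20000 + 1/3600) = 3051 Ω
  Rp2 = R3 ‖ R4 (parallel, both between nodes 0 and 3) = 1/(1/36000 + 1/5.6) = 5.599 Ω
  Rs1 = Rp1 + Rp2 (series, joined only at node 0) = 3051 + 5.599 = 3056 Ω
  Rp3 = R5 ‖ Rs1 (parallel, both between nodes 1 and 3) = 1/(1/22 + 1/3056) = 21.84 Ω
R_th = 21.84 Ω
I_n = V_th/R_th = 0.005445/21.84 = 0.0002493 A, and R_n = R_th = 21.84 Ω

Final answer: I_n = 0.0002493 A, R_n = 21.84 Ω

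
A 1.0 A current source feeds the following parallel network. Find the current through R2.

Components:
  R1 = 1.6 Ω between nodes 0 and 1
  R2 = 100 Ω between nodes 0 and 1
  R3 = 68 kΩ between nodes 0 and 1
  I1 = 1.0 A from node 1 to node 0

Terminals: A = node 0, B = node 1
All resistors sit directly between nodes 0 and 1, so they are in parallel and share one voltage V; the full source current 1 A splits among them.
1/R_par = 1/1.6 + 1/100 + 1/68000 = 0.635 S  =>  R_par = 1.575 Ω
V = I × R_par = 1 × 1.575 = 1.575 V
I_R2 = V/R2 = 1.575/100 = 0.01575 A

Final answer: 0.01575 A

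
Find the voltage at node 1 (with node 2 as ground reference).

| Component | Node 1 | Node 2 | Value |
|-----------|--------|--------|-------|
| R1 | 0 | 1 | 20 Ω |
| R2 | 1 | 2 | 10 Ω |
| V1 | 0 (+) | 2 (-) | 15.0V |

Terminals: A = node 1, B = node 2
Nodal analysis, taking node 2 as the 0 V reference.
Source V1 fixes V_0 = 15 V.
KCL at each unknown node (sum of currents leaving = 0; resistances in Ω):
  Node 1: (V_1 - 15)/20 + (V_1 - 0)/10 = 0
Collecting terms: 0.15 × V_1 = 0.75  =>  V_1 = 5 V
The requested potential is V_1 = 5 V.

Final answer: V_1 = 5 V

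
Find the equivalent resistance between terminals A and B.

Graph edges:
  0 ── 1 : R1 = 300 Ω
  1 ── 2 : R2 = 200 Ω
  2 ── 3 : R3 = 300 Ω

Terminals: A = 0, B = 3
Reduce the network between node 0 (A) and node 3 (B) by series/parallel combination:
  Rs1 = R1 + R2 (series, joined only at node 1) = 300 + 200 = 500 Ω
  Rs2 = R3 + Rs1 (series, joined only at node 2) = 300 + 500 = 800 Ω
R_eq = 800 Ω

Final answer: 800 Ω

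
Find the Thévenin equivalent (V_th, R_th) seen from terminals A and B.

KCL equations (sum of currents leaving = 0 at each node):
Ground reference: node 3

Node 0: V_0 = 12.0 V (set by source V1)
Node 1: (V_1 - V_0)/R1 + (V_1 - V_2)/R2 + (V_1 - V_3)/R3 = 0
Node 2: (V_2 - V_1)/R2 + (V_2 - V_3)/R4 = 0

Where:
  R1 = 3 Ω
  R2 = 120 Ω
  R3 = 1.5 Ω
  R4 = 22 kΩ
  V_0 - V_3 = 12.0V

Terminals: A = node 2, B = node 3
Step 1 — V_th is the open-circuit voltage V_A - V_B (nothing connected across the terminals).
Nodal analysis, taking node 3 as the 0 V reference.
Source V1 fixes V_0 = 12 V.
KCL at each unknown node (sum of currents leaving = 0; resistances in Ω):
  Node 1: (V_1 - 12)/3 + (V_1 - V_2)/120 + (V_1 - 0)/1.5 = 0
  Node 2: (V_2 - V_1)/120 + (V_2 - 0)/22000 = 0
Collecting terms (coefficients in siemens):
  1.008·V_1 - 0.008333·V_2 = 4
  0.008379·V_2 - 0.008333·V_1 = 0
Determinant D = (1.008)(0.008379) - (-0.008333)(-0.008333) = 0.008379
V_1 = [(4)(0.008379) - (-0.008333)(0)]/D = 4 V
V_2 = [(1.008)(0) - (4)(-0.008333)]/D = 3.978 V
V_th = V_2 - V_3 = 3.978 - 0 = 3.978 V
Step 2 — R_th: zero the source — replace V1 by a short circuit (node 3 merges into node 0) — and find the resistance seen between A (node 2) and B (node 0).
Reduce the network between node 2 (A) and node 0 (B) by series/parallel combination:
  Rp1 = R1 ‖ R3 (parallel, both between nodes 0 and 1) = 1/(1/3 + 1/1.5) = 1 Ω
  Rs1 = R2 + Rp1 (series, joined only at node 1) = 120 + 1 = 121 Ω
  Rp2 = R4 ‖ Rs1 (parallel, both between nodes 0 and 2) = 1/(1/22000 + 1/121) = 120.3 Ω
R_th = 120.3 Ω

Final answer: V_th = 3.978 V, R_th = 120.3 Ω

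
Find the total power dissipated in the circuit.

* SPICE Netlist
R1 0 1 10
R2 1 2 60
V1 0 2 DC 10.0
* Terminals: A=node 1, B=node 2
Nodal analysis, taking node 2 as the 0 V reference.
Source V1 fixes V_0 = 10 V.
KCL at each unknown node (sum of currents leaving = 0; resistances in Ω):
  Node 1: (V_1 - 10)/10 + (V_1 - 0)/60 = 0
Collecting terms: 0.1167 × V_1 = 1  =>  V_1 = 8.571 V
Power in each resistor, P = (ΔV)²/R:
  P_R1 = (10 - 8.571)²/10 = 0.2041 W
  P_R2 = (8.571 - 0)²/60 = 1.224 W
P_total = P_R1 + P_R2 = 1.429 W

Final answer: 1.429 W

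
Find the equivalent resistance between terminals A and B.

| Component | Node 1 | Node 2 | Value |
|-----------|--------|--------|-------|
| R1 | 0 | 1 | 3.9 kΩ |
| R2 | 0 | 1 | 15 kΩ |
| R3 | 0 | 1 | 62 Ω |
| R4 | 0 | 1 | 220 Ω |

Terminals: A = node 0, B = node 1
Reduce the network between node 0 (A) and node 1 (B) by series/parallel combination:
  Rp1 = R1 ‖ R2 ‖ R3 ‖ R4 (parallel, all between nodes 0 and 1) = 1/(1/3900 + 1/15000 + 1/62 + 1/220) = 47.62 Ω
R_eq = 47.62 Ω

Final answer: 47.62 Ω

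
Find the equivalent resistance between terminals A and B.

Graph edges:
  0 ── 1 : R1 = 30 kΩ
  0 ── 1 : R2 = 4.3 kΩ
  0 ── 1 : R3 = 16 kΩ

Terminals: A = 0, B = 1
Reduce the network between node 0 (A) and node 1 (B) by series/parallel combination:
  Rp1 = R1 ‖ R2 ‖ R3 (parallel, all between nodes 0 and 1) = 1/(1/30000 + 1/4300 + 1/16000) = 3045 Ω
R_eq = 3.045 kΩ

Final answer: 3.045 kΩ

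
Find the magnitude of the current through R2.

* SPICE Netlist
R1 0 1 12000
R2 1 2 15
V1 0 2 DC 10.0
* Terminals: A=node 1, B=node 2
Nodal analysis, taking node 2 as the 0 V reference.
Source V1 fixes V_0 = 10 V.
KCL at each unknown node (sum of currents leaving = 0; resistances in Ω):
  Node 1: (V_1 - 10)/12000 + (V_1 - 0)/15 = 0
Collecting terms: 0.06675 × V_1 = 0.0008333  =>  V_1 = 0.01248 V
I_R2 = (V_1 - V_2)/R2 = (0.01248 - 0)/15 = 0.0008323 A
|I_R2| = 0.0008323 A

Final answer: |I_R2| = 0.0008323 A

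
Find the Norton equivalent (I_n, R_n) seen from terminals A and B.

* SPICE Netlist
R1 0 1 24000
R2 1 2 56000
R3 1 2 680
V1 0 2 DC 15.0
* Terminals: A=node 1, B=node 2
Find the Thévenin equivalent first; then I_n = V_th/R_th and R_n = R_th.
Step 1 — V_th is the open-circuit voltage V_A - V_B (nothing connected across the terminals).
Nodal analysis, taking node 2 as the 0 V reference.
Source V1 fixes V_0 = 15 V.
KCL at each unknown node (sum of currents leaving = 0; resistances in Ω):
  Node 1: (V_1 - 15)/24000 + (V_1 - 0)/56000 + (V_1 - 0)/680 = 0
Collecting terms: 0.00153 × V_1 = 0.000625  =>  V_1 = 0.4085 V
V_th = V_1 - V_2 = 0.4085 - 0 = 0.4085 V
Step 2 — R_th: zero the source — replace V1 by a short circuit (node 2 merges into node 0) — and find the resistance seen between A (node 1) and B (node 0).
Reduce the network between node 1 (A) and node 0 (B) by series/parallel combination:
  Rp1 = R1 ‖ R2 ‖ R3 (parallel, all between nodes 0 and 1) = 1/(1/24000 + 1/56000 + 1/680) = 653.5 Ω
R_th = 653.5 Ω
I_n = V_th/R_th = 0.4085/653.5 = 0.000625 A, and R_n = R_th = 653.5 Ω

Final answer: I_n = 0.000625 A, R_n = 653.5 Ω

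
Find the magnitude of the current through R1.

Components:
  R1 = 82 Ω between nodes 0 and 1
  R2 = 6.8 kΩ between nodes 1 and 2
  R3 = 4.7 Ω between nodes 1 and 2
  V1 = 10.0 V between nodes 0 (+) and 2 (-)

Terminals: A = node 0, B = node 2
Nodal analysis, taking node 2 as the 0 V reference.
Source V1 fixes V_0 = 10 V.
KCL at each unknown node (sum of currents leaving = 0; resistances in Ω):
  Node 1: (V_1 - 10)/82 + (V_1 - 0)/6800 + (V_1 - 0)/4.7 = 0
Collecting terms: 0.2251 × V_1 = 0.122  =>  V_1 = 0.5417 V
I_R1 = (V_0 - V_1)/R1 = (10 - 0.5417)/82 = 0.1153 A
|I_R1| = 0.1153 A

Final answer: |I_R1| = 0.1153 A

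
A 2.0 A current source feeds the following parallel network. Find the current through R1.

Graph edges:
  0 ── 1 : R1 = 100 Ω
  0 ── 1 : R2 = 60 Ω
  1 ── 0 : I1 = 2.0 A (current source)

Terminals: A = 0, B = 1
All resistors sit directly between nodes 0 and 1, so they are in parallel and share one voltage V; the full source current 2 A splits among them.
1/R_par = 1/100 + 1/60 = 0.02667 S  =>  R_par = 37.5 Ω
V = I × R_par = 2 × 37.5 = 75 V
I_R1 = V/R1 = 75/100 = 0.75 A

Final answer: 0.75 A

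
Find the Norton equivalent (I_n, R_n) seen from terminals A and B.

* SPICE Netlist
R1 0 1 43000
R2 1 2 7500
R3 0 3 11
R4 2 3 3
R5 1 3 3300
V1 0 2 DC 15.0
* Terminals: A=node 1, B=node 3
Find the Thévenin equivalent first; then I_n = V_th/R_th and R_n = R_th.
Step 1 — V_th is the open-circuit voltage V_A - V_B (nothing connected across the terminals).
Nodal analysis, taking node 2 as the 0 V reference.
Source V1 fixes V_0 = 15 V.
KCL at each unknown node (sum of currents leaving = 0; resistances in Ω):
  Node 1: (V_1 - 15)/43000 + (V_1 - 0)/7500 + (V_1 - V_3)/3300 = 0
  Node 3: (V_3 - 15)/11 + (V_3 - 0)/3 + (V_3 - V_1)/3300 = 0
Collecting terms (coefficients in siemens):
  0.0004596·V_1 - 0.000303·V_3 = 0.0003488
  0.4245·V_3 - 0.000303·V_1 = 1.364
Determinant D = (0.0004596)(0.4245) - (-0.000303)(-0.000303) = 0.000195
V_1 = [(0.0003488)(0.4245) - (-0.000303)(1.364)]/D = 2.878 V
V_3 = [(0.0004596)(1.364) - (0.0003488)(-0.000303)]/D = 3.214 V
V_th = V_1 - V_3 = 2.878 - 3.214 = -0.336 V
Step 2 — R_th: zero the source — replace V1 by a short circuit (node 2 merges into node 0) — and find the resistance seen between A (node 1) and B (node 3).
Reduce the network between node 1 (A) and node 3 (B) by series/parallel combination:
  Rp1 = R1 ‖ R2 (parallel, both between nodes 0 and 1) = 1/(1/43000 + 1/7500) = 6386 Ω
  Rp2 = R3 ‖ R4 (parallel, both between nodes 0 and 3) = 1/(1/11 + 1/3) = 2.357 Ω
  Rs1 = Rp1 + Rp2 (series, joined only at node 0) = 6386 + 2.357 = 6388 Ω
  Rp3 = R5 ‖ Rs1 (parallel, both between nodes 1 and 3) = 1/(1/3300 + 1/6388) = 2176 Ω
R_th = 2.176 kΩ
I_n = V_th/R_th = -0.336/2176 = -0.0001544 A, and R_n = R_th = 2.176 kΩ

Final answer: I_n = -0.0001544 A, R_n = 2.176 kΩ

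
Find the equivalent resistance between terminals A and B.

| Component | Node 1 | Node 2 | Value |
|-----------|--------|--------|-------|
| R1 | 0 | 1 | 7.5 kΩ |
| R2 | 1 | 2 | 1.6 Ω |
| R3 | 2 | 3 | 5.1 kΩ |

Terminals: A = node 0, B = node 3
Reduce the network between node 0 (A) and node 3 (B) by series/parallel combination:
  Rs1 = R1 + R2 (series, joined only at node 1) = 7500 + 1.6 = 7502 Ω
  Rs2 = R3 + Rs1 (series, joined only at node 2) = 5100 + 7502 = 12600 Ω
R_eq = 12.6 kΩ

Final answer: 12.6 kΩ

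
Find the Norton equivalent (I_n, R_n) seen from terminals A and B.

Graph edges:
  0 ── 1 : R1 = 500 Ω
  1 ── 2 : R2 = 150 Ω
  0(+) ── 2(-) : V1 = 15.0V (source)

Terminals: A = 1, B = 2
Find the Thévenin equivalent first; then I_n = V_th/R_th and R_n = R_th.
Step 1 — V_th is the open-circuit voltage V_A - V_B (nothing connected across the terminals).
Nodal analysis, taking node 2 as the 0 V reference.
Source V1 fixes V_0 = 15 V.
KCL at each unknown node (sum of currents leaving = 0; resistances in Ω):
  Node 1: (V_1 - 15)/500 + (V_1 - 0)/150 = 0
Collecting terms: 0.008667 × V_1 = 0.03  =>  V_1 = 3.462 V
V_th = V_1 - V_2 = 3.462 - 0 = 3.462 V
Step 2 — R_th: zero the source — replace V1 by a short circuit (node 2 merges into node 0) — and find the resistance seen between A (node 1) and B (node 0).
Reduce the network between node 1 (A) and node 0 (B) by series/parallel combination:
  Rp1 = R1 ‖ R2 (parallel, both between nodes 0 and 1) = 1/(1/500 + 1/150) = 115.4 Ω
R_th = 115.4 Ω
I_n = V_th/R_th = 3.462/115.4 = 0.03 A, and R_n = R_th = 115.4 Ω

Final answer: I_n = 0.03 A, R_n = 115.4 Ω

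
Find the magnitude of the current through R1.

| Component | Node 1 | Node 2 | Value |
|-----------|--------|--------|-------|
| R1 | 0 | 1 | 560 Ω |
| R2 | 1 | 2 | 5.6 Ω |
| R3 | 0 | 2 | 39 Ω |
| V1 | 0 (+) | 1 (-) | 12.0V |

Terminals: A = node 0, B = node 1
Nodal analysis, taking node 1 as the 0 V reference.
Source V1 fixes V_0 = 12 V.
KCL at each unknown node (sum of currents leaving = 0; resistances in Ω):
  Node 2: (V_2 - 0)/5.6 + (V_2 - 12)/39 = 0
Collecting terms: 0.2042 × V_2 = 0.3077  =>  V_2 = 1.507 V
I_R1 = (V_0 - V_1)/R1 = (12 - 0)/560 = 0.02143 A
|I_R1| = 0.02143 A

Final answer: |I_R1| = 0.02143 A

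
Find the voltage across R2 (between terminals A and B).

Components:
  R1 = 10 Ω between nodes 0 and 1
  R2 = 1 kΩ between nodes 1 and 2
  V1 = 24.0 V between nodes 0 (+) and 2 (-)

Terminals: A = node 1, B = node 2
R1 and R2 are in series across V1 (node 0 → node 1 → node 2), and the output A–B is taken across R2, so this is a voltage divider.
Series current: I = V1/(R1 + R2) = 24/(10 + 1000) = 24/1010 = 0.02376 A
V_R2 = I × R2 = V1 × R2/(R1 + R2) = 24 × 1000/1010 = 23.76 V

Final answer: 23.76 V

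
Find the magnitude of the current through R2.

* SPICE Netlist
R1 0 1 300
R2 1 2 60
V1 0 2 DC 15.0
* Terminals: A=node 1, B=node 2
Nodal analysis, taking node 2 as the 0 V reference.
Source V1 fixes V_0 = 15 V.
KCL at each unknown node (sum of currents leaving = 0; resistances in Ω):
  Node 1: (V_1 - 15)/300 + (V_1 - 0)/60 = 0
Collecting terms: 0.02 × V_1 = 0.05  =>  V_1 = 2.5 V
I_R2 = (V_1 - V_2)/R2 = (2.5 - 0)/60 = 0.04167 A
|I_R2| = 0.04167 A

Final answer: |I_R2| = 0.04167 A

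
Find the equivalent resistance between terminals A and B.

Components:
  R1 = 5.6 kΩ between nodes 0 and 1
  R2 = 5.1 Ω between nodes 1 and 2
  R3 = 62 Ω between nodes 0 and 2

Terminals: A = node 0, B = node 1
Reduce the network between node 0 (A) and node 1 (B) by series/parallel combination:
  Rs1 = R3 + R2 (series, joined only at node 2) = 62 + 5.1 = 67.1 Ω
  Rp1 = R1 ‖ Rs1 (parallel, both between nodes 0 and 1) = 1/(1/5600 + 1/67.1) = 66.31 Ω
R_eq = 66.31 Ω

Final answer: 66.31 Ω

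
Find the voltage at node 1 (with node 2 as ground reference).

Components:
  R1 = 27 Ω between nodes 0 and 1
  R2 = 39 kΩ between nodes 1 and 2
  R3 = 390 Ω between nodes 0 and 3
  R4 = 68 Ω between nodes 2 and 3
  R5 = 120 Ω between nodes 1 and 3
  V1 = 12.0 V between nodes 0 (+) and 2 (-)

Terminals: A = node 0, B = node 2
Nodal analysis, taking node 2 as the 0 V reference.
Source V1 fixes V_0 = 12 V.
KCL at each unknown node (sum of currents leaving = 0; resistances in Ω):
  Node 1: (V_1 - 12)/27 + (V_1 - 0)/39000 + (V_1 - V_3)/120 = 0
  Node 3: (V_3 - 12)/390 + (V_3 - 0)/68 + (V_3 - V_1)/120 = 0
Collecting terms (coefficients in siemens):
  0.0454·V_1 - 0.008333·V_3 = 0.4444
  0.0256·V_3 - 0.008333·V_1 = 0.03077
Determinant D = (0.0454)(0.0256) - (-0.008333)(-0.008333) = 0.001093
V_1 = [(0.4444)(0.0256) - (-0.008333)(0.03077)]/D = 10.65 V
V_3 = [(0.0454)(0.03077) - (0.4444)(-0.008333)]/D = 4.667 V
The requested potential is V_1 = 10.65 V.

Final answer: V_1 = 10.65 V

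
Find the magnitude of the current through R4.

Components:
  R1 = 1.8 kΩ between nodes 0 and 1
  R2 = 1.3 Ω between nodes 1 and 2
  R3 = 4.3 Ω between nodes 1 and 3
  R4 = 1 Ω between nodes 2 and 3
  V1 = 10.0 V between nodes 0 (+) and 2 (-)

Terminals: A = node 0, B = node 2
Nodal analysis, taking node 2 as the 0 V reference.
Source V1 fixes V_0 = 10 V.
KCL at each unknown node (sum of currents leaving = 0; resistances in Ω):
  Node 1: (V_1 - 10)/1800 + (V_1 - 0)/1.3 + (V_1 - V_3)/4.3 = 0
  Node 3: (V_3 - V_1)/4.3 + (V_3 - 0)/1 = 0
Collecting terms (coefficients in siemens):
  1.002·V_1 - 0.2326·V_3 = 0.005556
  1.233·V_3 - 0.2326·V_1 = 0
Determinant D = (1.002)(1.233) - (-0.2326)(-0.2326) = 1.181
V_1 = [(0.005556)(1.233) - (-0.2326)(0)]/D = 0.005796 V
V_3 = [(1.002)(0) - (0.005556)(-0.2326)]/D = 0.001094 V
I_R4 = (V_2 - V_3)/R4 = (0 - 0.001094)/1 = -0.001094 A
|I_R4| = 0.001094 A

Final answer: |I_R4| = 0.001094 A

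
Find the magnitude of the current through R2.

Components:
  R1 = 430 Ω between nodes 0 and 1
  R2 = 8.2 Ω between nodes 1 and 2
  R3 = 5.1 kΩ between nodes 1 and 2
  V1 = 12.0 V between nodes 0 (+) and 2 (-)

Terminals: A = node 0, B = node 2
Nodal analysis, taking node 2 as the 0 V reference.
Source V1 fixes V_0 = 12 V.
KCL at each unknown node (sum of currents leaving = 0; resistances in Ω):
  Node 1: (V_1 - 12)/430 + (V_1 - 0)/8.2 + (V_1 - 0)/5100 = 0
Collecting terms: 0.1245 × V_1 = 0.02791  =>  V_1 = 0.2242 V
I_R2 = (V_1 - V_2)/R2 = (0.2242 - 0)/8.2 = 0.02734 A
|I_R2| = 0.02734 A

Final answer: |I_R2| = 0.02734 A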